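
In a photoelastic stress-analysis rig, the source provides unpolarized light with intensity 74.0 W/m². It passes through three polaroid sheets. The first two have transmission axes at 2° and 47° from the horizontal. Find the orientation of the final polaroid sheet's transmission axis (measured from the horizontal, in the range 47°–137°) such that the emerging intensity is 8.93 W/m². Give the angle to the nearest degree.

θ ≈ 93°

Unpolarized light through the first polarizer → I₁ = ½ I₀, now polarized at 2°.
I₂ = I₁ cos²(47° − 2°) = 0.5 I₀ · cos²(45°) = 0.25 I₀.
Target fraction: 8.93 / 74.0 W/m² = 0.1207 of I₀.
Need I₃/I₀ = 0.1207, so cos²(θ − 47°) = 0.1207 / 0.25 = 0.4827.
θ − 47° = arccos(√0.4827) = 46.0°, giving θ ≈ 47 + 46.0 = 93.0°.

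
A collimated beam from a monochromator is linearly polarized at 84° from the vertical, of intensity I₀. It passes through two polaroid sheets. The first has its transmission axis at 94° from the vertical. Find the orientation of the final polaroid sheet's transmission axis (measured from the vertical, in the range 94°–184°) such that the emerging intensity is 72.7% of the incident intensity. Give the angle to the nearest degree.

I₁ = I₀ cos²(94° − 84°) = I₀ cos²(10°) = 0.9698 I₀.
Need I₂/I₀ = 0.727, so cos²(θ − 94°) = 0.727 / 0.9698 = 0.7496.
θ − 94° = arccos(√0.7496) = 30.0°, giving θ ≈ 94 + 30.0 = 124.0°.

θ ≈ 124°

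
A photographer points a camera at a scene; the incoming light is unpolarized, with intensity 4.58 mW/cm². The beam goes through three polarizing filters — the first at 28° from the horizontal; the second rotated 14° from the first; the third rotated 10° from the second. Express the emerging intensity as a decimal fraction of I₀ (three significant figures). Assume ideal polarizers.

Unpolarized light through the first polarizer → I₁ = 4.58 mW/cm²/2 = 2.29 mW/cm², polarized at 28°.
I₂ = I₁ · cos²(14°) = 2.29 · 0.9415 = 2.156 mW/cm².
I₃ = I₂ · cos²(10°) = 2.156 · 0.9698 = 2.091 mW/cm².
Transmitted fraction = 0.4565.

I/I₀ ≈ 0.457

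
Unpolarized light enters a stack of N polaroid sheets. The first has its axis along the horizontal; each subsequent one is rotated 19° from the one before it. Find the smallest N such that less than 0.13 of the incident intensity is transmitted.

N = 14

First polarizer halves the unpolarized light: factor 1/2.
Each further stage multiplies by cos²(19°) = 0.894.
After N polarizers: T = 0.5·0.894^(N−1). Require T < 0.13 ⇒ N−1 > ln(0.13/0.5)/ln(0.894) = 12.02, so N−1 ≥ 13 and N = 14.
Check: N=14 gives T = 0.1165 < 0.13; N=13 gives T = 0.1303.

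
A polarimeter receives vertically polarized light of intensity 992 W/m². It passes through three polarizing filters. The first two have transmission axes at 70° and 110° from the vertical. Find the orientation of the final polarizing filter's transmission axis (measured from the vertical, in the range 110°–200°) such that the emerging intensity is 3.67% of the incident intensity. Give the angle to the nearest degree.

θ ≈ 153°

I₁ = I₀ cos²(70° − 0°) = I₀ cos²(70°) = 0.117 I₀.
I₂ = I₁ cos²(110° − 70°) = 0.117 I₀ · cos²(40°) = 0.06865 I₀.
Need I₃/I₀ = 0.0367, so cos²(θ − 110°) = 0.0367 / 0.06865 = 0.5346.
θ − 110° = arccos(√0.5346) = 43.0°, giving θ ≈ 110 + 43.0 = 153.0°.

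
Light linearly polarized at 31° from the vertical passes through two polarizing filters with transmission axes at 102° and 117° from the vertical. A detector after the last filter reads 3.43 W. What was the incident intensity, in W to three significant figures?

I₀ ≈ 34.7 W

By Malus's law, I₁ = I₀ cos²(102° − 31°) = I₀ cos²(71°) = 0.106 I₀.
I₂ = I₁ cos²(117° − 102°) = 0.106 I₀ · cos²(15°) = 0.09889 I₀.
So 3.43 W = 0.09889 I₀, giving I₀ = 3.43/0.09889 = 34.68 W.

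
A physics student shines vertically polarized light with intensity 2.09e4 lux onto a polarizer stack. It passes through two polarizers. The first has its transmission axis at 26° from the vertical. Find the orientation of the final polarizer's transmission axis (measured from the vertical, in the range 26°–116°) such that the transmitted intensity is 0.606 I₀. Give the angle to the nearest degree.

θ ≈ 56°

I₁ = I₀ cos²(26° − 0°) = I₀ cos²(26°) = 0.8078 I₀.
Need I₂/I₀ = 0.606, so cos²(θ − 26°) = 0.606 / 0.8078 = 0.7502.
θ − 26° = arccos(√0.7502) = 30.0°, giving θ ≈ 26 + 30.0 = 56.0°.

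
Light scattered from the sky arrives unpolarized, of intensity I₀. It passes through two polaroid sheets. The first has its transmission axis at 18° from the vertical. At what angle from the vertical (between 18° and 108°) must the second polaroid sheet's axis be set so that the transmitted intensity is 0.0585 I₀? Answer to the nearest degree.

Unpolarized light through the first polarizer → I₁ = ½ I₀, now polarized at 18°.
Need I₂/I₀ = 0.0585, so cos²(θ − 18°) = 0.0585 / 0.5 = 0.117.
θ − 18° = arccos(√0.117) = 70.0°, giving θ ≈ 18 + 70.0 = 88.0°.

θ ≈ 88°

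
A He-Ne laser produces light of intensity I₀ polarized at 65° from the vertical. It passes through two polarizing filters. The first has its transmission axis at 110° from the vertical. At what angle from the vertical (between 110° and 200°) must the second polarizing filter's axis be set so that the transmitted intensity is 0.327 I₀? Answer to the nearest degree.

By Malus's law, I₁ = I₀ cos²(110° − 65°) = I₀ cos²(45°) = 0.5 I₀.
Need I₂/I₀ = 0.327, so cos²(θ − 110°) = 0.327 / 0.5 = 0.654.
θ − 110° = arccos(√0.654) = 36.0°, giving θ ≈ 110 + 36.0 = 146.0°.

θ ≈ 146°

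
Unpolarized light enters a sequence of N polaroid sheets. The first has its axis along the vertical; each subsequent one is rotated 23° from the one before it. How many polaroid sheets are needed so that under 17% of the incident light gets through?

First polarizer halves the unpolarized light: factor 1/2.
Each further stage multiplies by cos²(23°) = 0.8473.
After N polarizers: T = 0.5·0.8473^(N−1). Require T < 0.17 ⇒ N−1 > ln(0.17/0.5)/ln(0.8473) = 6.51, so N−1 ≥ 7 and N = 8.
Check: N=8 gives T = 0.1568 < 0.17; N=7 gives T = 0.185.

N = 8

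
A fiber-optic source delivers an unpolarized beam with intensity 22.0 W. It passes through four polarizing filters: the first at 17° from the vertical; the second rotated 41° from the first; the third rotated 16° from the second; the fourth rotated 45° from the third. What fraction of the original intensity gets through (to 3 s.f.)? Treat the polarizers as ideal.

Unpolarized light through the first polarizer → I₁ = 22.0 W/2 = 11 W, polarized at 17°.
I₂ = I₁ · cos²(41°) = 11 · 0.5696 = 6.265 W.
I₃ = I₂ · cos²(16°) = 6.265 · 0.924 = 5.789 W.
I₄ = I₃ · cos²(45°) = 5.789 · 0.5 = 2.895 W.
Transmitted fraction = 0.1316.

I/I₀ ≈ 0.132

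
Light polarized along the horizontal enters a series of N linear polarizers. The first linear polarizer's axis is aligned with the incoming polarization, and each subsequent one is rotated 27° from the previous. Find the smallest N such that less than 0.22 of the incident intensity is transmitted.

N = 8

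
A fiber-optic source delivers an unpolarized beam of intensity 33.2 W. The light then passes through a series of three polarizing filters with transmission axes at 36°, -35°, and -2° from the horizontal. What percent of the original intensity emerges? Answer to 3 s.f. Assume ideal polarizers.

Unpolarized light through the first polarizer → I₁ = 33.2 W/2 = 16.6 W, polarized at 36°.
I₂ = I₁ · cos²(71°) = 16.6 · 0.106 = 1.76 W.
I₃ = I₂ · cos²(33°) = 1.76 · 0.7034 = 1.238 W.
That is 3.728% of the incident intensity.

≈ 3.73%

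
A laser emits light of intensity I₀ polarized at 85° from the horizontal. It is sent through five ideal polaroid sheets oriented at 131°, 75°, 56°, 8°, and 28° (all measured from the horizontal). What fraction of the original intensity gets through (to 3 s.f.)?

I₁ = I₀ cos²(131° − 85°) = I₀ cos²(46°) = 0.4826 I₀.
I₂ = I₁ cos²(75° − 131°) = 0.4826 I₀ · cos²(56°) = 0.1509 I₀.
I₃ = I₂ cos²(56° − 75°) = 0.1509 I₀ · cos²(19°) = 0.1349 I₀.
I₄ = I₃ cos²(8° − 56°) = 0.1349 I₀ · cos²(48°) = 0.0604 I₀.
I₅ = I₄ cos²(28° − 8°) = 0.0604 I₀ · cos²(20°) = 0.05333 I₀.
Transmitted fraction = 0.05333.

≈ 0.0533 I₀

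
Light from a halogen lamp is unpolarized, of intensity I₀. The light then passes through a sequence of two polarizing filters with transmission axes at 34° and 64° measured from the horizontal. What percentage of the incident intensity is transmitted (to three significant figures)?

≈ 37.5%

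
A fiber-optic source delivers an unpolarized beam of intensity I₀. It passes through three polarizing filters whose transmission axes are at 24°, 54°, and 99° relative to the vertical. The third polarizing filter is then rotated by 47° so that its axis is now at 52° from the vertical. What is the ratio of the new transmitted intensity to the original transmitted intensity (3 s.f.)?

Before rotation:
Unpolarized light through the first polarizer → I₁ = ½ I₀, now polarized at 24°.
I₂ = I₁ cos²(54° − 24°) = 0.5 I₀ · cos²(30°) = 0.375 I₀.
I₃ = I₂ cos²(99° − 54°) = 0.375 I₀ · cos²(45°) = 0.1875 I₀.
After rotation:
Unpolarized light through the first polarizer → I₁ = ½ I₀, now polarized at 24°.
I₂ = I₁ cos²(54° − 24°) = 0.5 I₀ · cos²(30°) = 0.375 I₀.
I₃ = I₂ cos²(52° − 54°) = 0.375 I₀ · cos²(2°) = 0.3745 I₀.
Ratio = 0.3745 / 0.1875 = 1.998.

I_new/I_old ≈ 2.00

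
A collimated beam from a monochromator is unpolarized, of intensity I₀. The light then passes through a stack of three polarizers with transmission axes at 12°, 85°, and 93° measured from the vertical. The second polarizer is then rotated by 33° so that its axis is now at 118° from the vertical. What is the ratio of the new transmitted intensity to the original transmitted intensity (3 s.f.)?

Before rotation:
Unpolarized light through the first polarizer → I₁ = ½ I₀, now polarized at 12°.
I₂ = I₁ cos²(85° − 12°) = 0.5 I₀ · cos²(73°) = 0.04274 I₀.
I₃ = I₂ cos²(93° − 85°) = 0.04274 I₀ · cos²(8°) = 0.04191 I₀.
After rotation:
Unpolarized light through the first polarizer → I₁ = ½ I₀, now polarized at 12°.
Angle between axes 1 and 2: 74°. I₂ = 0.5 I₀ · cos²(74°) = 0.03799 I₀.
I₃ = I₂ cos²(93° − 118°) = 0.03799 I₀ · cos²(25°) = 0.0312 I₀.
Ratio = 0.0312 / 0.04191 = 0.7445.

I_new/I_old ≈ 0.744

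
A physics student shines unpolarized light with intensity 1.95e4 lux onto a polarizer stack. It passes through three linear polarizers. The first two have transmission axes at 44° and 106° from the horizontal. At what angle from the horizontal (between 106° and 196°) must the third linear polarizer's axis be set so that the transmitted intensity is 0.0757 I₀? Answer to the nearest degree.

Unpolarized light through the first polarizer → I₁ = ½ I₀, now polarized at 44°.
I₂ = I₁ cos²(106° − 44°) = 0.5 I₀ · cos²(62°) = 0.1102 I₀.
Need I₃/I₀ = 0.0757, so cos²(θ − 106°) = 0.0757 / 0.1102 = 0.6869.
θ − 106° = arccos(√0.6869) = 34.0°, giving θ ≈ 106 + 34.0 = 140.0°.

θ ≈ 140°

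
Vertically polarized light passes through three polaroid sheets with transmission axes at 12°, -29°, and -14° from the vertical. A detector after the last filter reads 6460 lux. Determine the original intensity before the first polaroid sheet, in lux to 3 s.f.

I₀ ≈ 1.27e4 lux

I₁ = I₀ cos²(12° − 0°) = I₀ cos²(12°) = 0.9568 I₀.
I₂ = I₁ cos²(-29° − 12°) = 0.9568 I₀ · cos²(41°) = 0.545 I₀.
I₃ = I₂ cos²(-14° + 29°) = 0.545 I₀ · cos²(15°) = 0.5085 I₀.
So 6460 lux = 0.5085 I₀, giving I₀ = 6460/0.5085 = 1.271e+04 lux.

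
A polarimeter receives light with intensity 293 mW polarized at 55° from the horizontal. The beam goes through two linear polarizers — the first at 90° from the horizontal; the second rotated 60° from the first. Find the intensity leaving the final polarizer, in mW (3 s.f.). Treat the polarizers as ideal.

I₁ = 293 mW · cos²(35°) = 196.6 mW.
I₂ = I₁ · cos²(60°) = 196.6 · 0.25 = 49.15 mW.

I ≈ 49.2 mW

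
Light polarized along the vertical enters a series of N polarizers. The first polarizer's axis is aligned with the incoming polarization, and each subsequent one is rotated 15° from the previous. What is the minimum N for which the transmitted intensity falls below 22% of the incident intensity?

First polarizer is aligned with the polarization: full transmission.
Each further stage multiplies by cos²(15°) = 0.933.
After N polarizers: T = 0.933^(N−1). Require T < 0.22 ⇒ N−1 > ln(0.22)/ln(0.933) = 21.84, so N−1 ≥ 22 and N = 23.
Check: N=23 gives T = 0.2175 < 0.22; N=22 gives T = 0.2332.

N = 23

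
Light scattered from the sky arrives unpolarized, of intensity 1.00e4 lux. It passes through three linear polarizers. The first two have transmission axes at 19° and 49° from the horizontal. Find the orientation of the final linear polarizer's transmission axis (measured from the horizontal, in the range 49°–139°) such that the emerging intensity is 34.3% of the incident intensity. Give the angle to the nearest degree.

θ ≈ 66°

Unpolarized light through the first polarizer → I₁ = ½ I₀, now polarized at 19°.
I₂ = I₁ cos²(49° − 19°) = 0.5 I₀ · cos²(30°) = 0.375 I₀.
Need I₃/I₀ = 0.343, so cos²(θ − 49°) = 0.343 / 0.375 = 0.9147.
θ − 49° = arccos(√0.9147) = 17.0°, giving θ ≈ 49 + 17.0 = 66.0°.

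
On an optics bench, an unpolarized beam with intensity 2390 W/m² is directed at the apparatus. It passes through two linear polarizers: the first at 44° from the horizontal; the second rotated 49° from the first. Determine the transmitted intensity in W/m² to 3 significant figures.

Unpolarized light through the first polarizer → I₁ = 2390 W/m²/2 = 1195 W/m², polarized at 44°.
I₂ = I₁ · cos²(49°) = 1195 · 0.4304 = 514.3 W/m².

I ≈ 514 W/m²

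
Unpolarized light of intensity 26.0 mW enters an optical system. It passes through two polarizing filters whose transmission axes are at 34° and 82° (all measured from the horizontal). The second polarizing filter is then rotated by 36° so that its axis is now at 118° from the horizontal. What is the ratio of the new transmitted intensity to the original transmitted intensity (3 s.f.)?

Before rotation:
Unpolarized light through the first polarizer → I₁ = ½ I₀, now polarized at 34°.
I₂ = I₁ cos²(82° − 34°) = 0.5 I₀ · cos²(48°) = 0.2239 I₀.
After rotation:
Unpolarized light through the first polarizer → I₁ = ½ I₀, now polarized at 34°.
I₂ = I₁ cos²(118° − 34°) = 0.5 I₀ · cos²(84°) = 0.005463 I₀.
Ratio = 0.005463 / 0.2239 = 0.0244.

I_new/I_old ≈ 0.0244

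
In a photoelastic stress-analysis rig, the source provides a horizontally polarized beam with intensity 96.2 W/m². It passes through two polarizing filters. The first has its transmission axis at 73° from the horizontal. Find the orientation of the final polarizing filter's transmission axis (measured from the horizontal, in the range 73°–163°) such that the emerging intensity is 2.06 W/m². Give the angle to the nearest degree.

θ ≈ 133°

I₁ = I₀ cos²(73° − 0°) = I₀ cos²(73°) = 0.08548 I₀.
Target fraction: 2.06 / 96.2 W/m² = 0.02141 of I₀.
Need I₂/I₀ = 0.02141, so cos²(θ − 73°) = 0.02141 / 0.08548 = 0.2505.
θ − 73° = arccos(√0.2505) = 60.0°, giving θ ≈ 73 + 60.0 = 133.0°.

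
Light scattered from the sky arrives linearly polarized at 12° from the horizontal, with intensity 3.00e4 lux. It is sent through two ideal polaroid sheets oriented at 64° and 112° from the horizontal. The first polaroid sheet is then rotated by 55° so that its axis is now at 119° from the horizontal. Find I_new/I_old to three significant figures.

I_new/I_old ≈ 0.496

Before rotation:
I₁ = I₀ cos²(64° − 12°) = I₀ cos²(52°) = 0.379 I₀.
I₂ = I₁ cos²(112° − 64°) = 0.379 I₀ · cos²(48°) = 0.1697 I₀.
After rotation:
I₁ = I₀ cos²(119° − 12°) = I₀ cos²(73°) = 0.08548 I₀.
I₂ = I₁ cos²(112° − 119°) = 0.08548 I₀ · cos²(7°) = 0.08421 I₀.
Ratio = 0.08421 / 0.1697 = 0.4962.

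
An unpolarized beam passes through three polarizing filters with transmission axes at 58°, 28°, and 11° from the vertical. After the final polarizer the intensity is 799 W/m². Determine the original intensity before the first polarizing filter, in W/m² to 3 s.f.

I₀ ≈ 2330 W/m²

Unpolarized light through the first polarizer → I₁ = ½ I₀, now polarized at 58°.
I₂ = I₁ cos²(28° − 58°) = 0.5 I₀ · cos²(30°) = 0.375 I₀.
I₃ = I₂ cos²(11° − 28°) = 0.375 I₀ · cos²(17°) = 0.3429 I₀.
So 799 W/m² = 0.3429 I₀, giving I₀ = 799/0.3429 = 2330 W/m².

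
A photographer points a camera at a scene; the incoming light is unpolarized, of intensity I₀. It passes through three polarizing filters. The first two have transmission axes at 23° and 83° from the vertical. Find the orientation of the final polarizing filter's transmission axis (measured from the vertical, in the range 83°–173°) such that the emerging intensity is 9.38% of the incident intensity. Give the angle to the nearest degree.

θ ≈ 113°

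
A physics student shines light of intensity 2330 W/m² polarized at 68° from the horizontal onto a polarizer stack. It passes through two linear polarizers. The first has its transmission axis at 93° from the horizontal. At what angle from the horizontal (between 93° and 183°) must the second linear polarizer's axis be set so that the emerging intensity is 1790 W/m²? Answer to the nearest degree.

θ ≈ 108°

I₁ = I₀ cos²(93° − 68°) = I₀ cos²(25°) = 0.8214 I₀.
Target fraction: 1790 / 2330 W/m² = 0.7682 of I₀.
Need I₂/I₀ = 0.7682, so cos²(θ − 93°) = 0.7682 / 0.8214 = 0.9353.
θ − 93° = arccos(√0.9353) = 14.7°, giving θ ≈ 93 + 14.7 = 107.7°.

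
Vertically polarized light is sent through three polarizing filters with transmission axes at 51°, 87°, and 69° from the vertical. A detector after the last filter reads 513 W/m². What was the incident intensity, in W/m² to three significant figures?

I₀ ≈ 2190 W/m²

I₁ = I₀ cos²(51° − 0°) = I₀ cos²(51°) = 0.396 I₀.
I₂ = I₁ cos²(87° − 51°) = 0.396 I₀ · cos²(36°) = 0.2592 I₀.
I₃ = I₂ cos²(69° − 87°) = 0.2592 I₀ · cos²(18°) = 0.2345 I₀.
So 513 W/m² = 0.2345 I₀, giving I₀ = 513/0.2345 = 2188 W/m².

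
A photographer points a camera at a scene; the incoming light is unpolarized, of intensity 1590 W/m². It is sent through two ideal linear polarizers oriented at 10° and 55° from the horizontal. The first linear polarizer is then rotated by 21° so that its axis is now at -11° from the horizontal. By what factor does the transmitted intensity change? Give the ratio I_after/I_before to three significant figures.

I_new/I_old ≈ 0.331

Before rotation:
Unpolarized light through the first polarizer → I₁ = ½ I₀, now polarized at 10°.
I₂ = I₁ cos²(55° − 10°) = 0.5 I₀ · cos²(45°) = 0.25 I₀.
After rotation:
Unpolarized light through the first polarizer → I₁ = ½ I₀, now polarized at -11°.
I₂ = I₁ cos²(55° + 11°) = 0.5 I₀ · cos²(66°) = 0.08272 I₀.
Ratio = 0.08272 / 0.25 = 0.3309.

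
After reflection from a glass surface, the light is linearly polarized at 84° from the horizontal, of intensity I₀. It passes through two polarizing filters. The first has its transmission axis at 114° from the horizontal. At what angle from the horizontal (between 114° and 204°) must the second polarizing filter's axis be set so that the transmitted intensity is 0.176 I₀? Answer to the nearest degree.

θ ≈ 175°

By Malus's law, I₁ = I₀ cos²(114° − 84°) = I₀ cos²(30°) = 0.75 I₀.
Need I₂/I₀ = 0.176, so cos²(θ − 114°) = 0.176 / 0.75 = 0.2347.
θ − 114° = arccos(√0.2347) = 61.0°, giving θ ≈ 114 + 61.0 = 175.0°.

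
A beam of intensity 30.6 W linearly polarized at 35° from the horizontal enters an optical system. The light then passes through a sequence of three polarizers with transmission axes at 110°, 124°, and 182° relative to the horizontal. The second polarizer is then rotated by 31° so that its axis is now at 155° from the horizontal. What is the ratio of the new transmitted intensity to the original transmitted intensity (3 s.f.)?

I_new/I_old ≈ 1.50

Before rotation:
I₁ = I₀ cos²(110° − 35°) = I₀ cos²(75°) = 0.06699 I₀.
I₂ = I₁ cos²(124° − 110°) = 0.06699 I₀ · cos²(14°) = 0.06307 I₀.
I₃ = I₂ cos²(182° − 124°) = 0.06307 I₀ · cos²(58°) = 0.01771 I₀.
After rotation:
I₁ = I₀ cos²(110° − 35°) = I₀ cos²(75°) = 0.06699 I₀.
I₂ = I₁ cos²(155° − 110°) = 0.06699 I₀ · cos²(45°) = 0.03349 I₀.
I₃ = I₂ cos²(182° − 155°) = 0.03349 I₀ · cos²(27°) = 0.02659 I₀.
Ratio = 0.02659 / 0.01771 = 1.501.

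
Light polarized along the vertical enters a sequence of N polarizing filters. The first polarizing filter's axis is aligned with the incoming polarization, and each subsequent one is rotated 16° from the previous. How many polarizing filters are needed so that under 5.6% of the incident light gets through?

N = 38

First polarizer is aligned with the polarization: full transmission.
Each further stage multiplies by cos²(16°) = 0.924.
After N polarizers: T = 0.924^(N−1). Require T < 0.056 ⇒ N−1 > ln(0.056)/ln(0.924) = 36.48, so N−1 ≥ 37 and N = 38.
Check: N=38 gives T = 0.05374 < 0.056; N=37 gives T = 0.05816.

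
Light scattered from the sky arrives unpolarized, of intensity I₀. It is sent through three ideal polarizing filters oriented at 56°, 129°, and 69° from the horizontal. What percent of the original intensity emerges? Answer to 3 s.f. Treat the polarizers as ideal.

≈ 1.07%

Unpolarized light through the first polarizer → I₁ = ½ I₀, now polarized at 56°.
I₂ = I₁ cos²(129° − 56°) = 0.5 I₀ · cos²(73°) = 0.04274 I₀.
I₃ = I₂ cos²(69° − 129°) = 0.04274 I₀ · cos²(60°) = 0.01069 I₀.
That is 1.069% of the incident intensity.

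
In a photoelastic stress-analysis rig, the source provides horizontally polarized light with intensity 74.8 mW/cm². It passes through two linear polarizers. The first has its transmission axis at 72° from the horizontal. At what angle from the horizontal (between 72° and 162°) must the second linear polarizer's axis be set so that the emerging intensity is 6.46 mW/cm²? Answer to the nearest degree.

By Malus's law, I₁ = I₀ cos²(72° − 0°) = I₀ cos²(72°) = 0.09549 I₀.
Target fraction: 6.46 / 74.8 mW/cm² = 0.08636 of I₀.
Need I₂/I₀ = 0.08636, so cos²(θ − 72°) = 0.08636 / 0.09549 = 0.9044.
θ − 72° = arccos(√0.9044) = 18.0°, giving θ ≈ 72 + 18.0 = 90.0°.

θ ≈ 90°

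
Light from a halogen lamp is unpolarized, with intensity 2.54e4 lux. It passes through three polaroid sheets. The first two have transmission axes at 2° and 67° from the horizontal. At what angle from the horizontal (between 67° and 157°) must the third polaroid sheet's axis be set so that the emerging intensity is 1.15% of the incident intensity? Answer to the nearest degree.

θ ≈ 136°

Unpolarized light through the first polarizer → I₁ = ½ I₀, now polarized at 2°.
I₂ = I₁ cos²(67° − 2°) = 0.5 I₀ · cos²(65°) = 0.0893 I₀.
Need I₃/I₀ = 0.0115, so cos²(θ − 67°) = 0.0115 / 0.0893 = 0.1288.
θ − 67° = arccos(√0.1288) = 69.0°, giving θ ≈ 67 + 69.0 = 136.0°.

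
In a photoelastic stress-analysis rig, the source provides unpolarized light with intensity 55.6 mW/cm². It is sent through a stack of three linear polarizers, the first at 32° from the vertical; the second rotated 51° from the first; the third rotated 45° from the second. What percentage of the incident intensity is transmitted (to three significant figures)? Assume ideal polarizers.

≈ 9.90%

Unpolarized light through the first polarizer → I₁ = 55.6 mW/cm²/2 = 27.8 mW/cm², polarized at 32°.
I₂ = I₁ · cos²(51°) = 27.8 · 0.396 = 11.01 mW/cm².
I₃ = I₂ · cos²(45°) = 11.01 · 0.5 = 5.505 mW/cm².
That is 9.901% of the incident intensity.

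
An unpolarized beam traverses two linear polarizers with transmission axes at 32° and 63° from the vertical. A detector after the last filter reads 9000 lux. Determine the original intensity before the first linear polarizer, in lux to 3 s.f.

I₀ ≈ 2.45e4 lux

Unpolarized light through the first polarizer → I₁ = ½ I₀, now polarized at 32°.
I₂ = I₁ cos²(63° − 32°) = 0.5 I₀ · cos²(31°) = 0.3674 I₀.
So 9000 lux = 0.3674 I₀, giving I₀ = 9000/0.3674 = 2.45e+04 lux.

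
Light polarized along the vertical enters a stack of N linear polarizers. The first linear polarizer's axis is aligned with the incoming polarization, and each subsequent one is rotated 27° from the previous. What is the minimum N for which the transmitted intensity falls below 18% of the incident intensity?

First polarizer is aligned with the polarization: full transmission.
Each further stage multiplies by cos²(27°) = 0.7939.
After N polarizers: T = 0.7939^(N−1). Require T < 0.18 ⇒ N−1 > ln(0.18)/ln(0.7939) = 7.43, so N−1 ≥ 8 and N = 9.
Check: N=9 gives T = 0.1578 < 0.18; N=8 gives T = 0.1988.

N = 9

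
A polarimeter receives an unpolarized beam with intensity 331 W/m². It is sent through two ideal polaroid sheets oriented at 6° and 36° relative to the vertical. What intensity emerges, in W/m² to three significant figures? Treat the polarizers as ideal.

I ≈ 124 W/m²

Unpolarized light through the first polarizer → I₁ = 331 W/m²/2 = 165.5 W/m², polarized at 6°.
I₂ = I₁ · cos²(30°) = 165.5 · 0.75 = 124.1 W/m².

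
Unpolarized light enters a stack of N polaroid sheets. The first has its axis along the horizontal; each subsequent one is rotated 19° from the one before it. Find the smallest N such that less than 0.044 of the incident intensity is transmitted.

First polarizer halves the unpolarized light: factor 1/2.
Each further stage multiplies by cos²(19°) = 0.894.
After N polarizers: T = 0.5·0.894^(N−1). Require T < 0.044 ⇒ N−1 > ln(0.044/0.5)/ln(0.894) = 21.69, so N−1 ≥ 22 and N = 23.
Check: N=23 gives T = 0.04251 < 0.044; N=22 gives T = 0.04755.

N = 23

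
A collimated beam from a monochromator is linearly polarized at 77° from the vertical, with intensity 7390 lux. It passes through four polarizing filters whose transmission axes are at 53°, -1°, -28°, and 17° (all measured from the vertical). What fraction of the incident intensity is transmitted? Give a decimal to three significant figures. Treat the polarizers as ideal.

I₁ = 7390 lux · cos²(24°) = 6167 lux.
I₂ = I₁ · cos²(54°) = 6167 · 0.3455 = 2131 lux.
I₃ = I₂ · cos²(27°) = 2131 · 0.7939 = 1692 lux.
I₄ = I₃ · cos²(45°) = 1692 · 0.5 = 845.8 lux.
Transmitted fraction = 0.1145.

I/I₀ ≈ 0.114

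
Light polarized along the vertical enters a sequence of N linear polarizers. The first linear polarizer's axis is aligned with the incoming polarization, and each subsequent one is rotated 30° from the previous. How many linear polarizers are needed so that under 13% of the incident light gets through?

First polarizer is aligned with the polarization: full transmission.
Each further stage multiplies by cos²(30°) = 0.75.
After N polarizers: T = 0.75^(N−1). Require T < 0.13 ⇒ N−1 > ln(0.13)/ln(0.75) = 7.09, so N−1 ≥ 8 and N = 9.
Check: N=9 gives T = 0.1001 < 0.13; N=8 gives T = 0.1335.

N = 9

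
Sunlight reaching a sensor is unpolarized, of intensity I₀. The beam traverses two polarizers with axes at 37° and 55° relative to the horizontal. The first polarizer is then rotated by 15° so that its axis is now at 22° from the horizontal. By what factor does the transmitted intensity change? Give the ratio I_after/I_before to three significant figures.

Before rotation:
Unpolarized light through the first polarizer → I₁ = ½ I₀, now polarized at 37°.
I₂ = I₁ cos²(55° − 37°) = 0.5 I₀ · cos²(18°) = 0.4523 I₀.
After rotation:
Unpolarized light through the first polarizer → I₁ = ½ I₀, now polarized at 22°.
I₂ = I₁ cos²(55° − 22°) = 0.5 I₀ · cos²(33°) = 0.3517 I₀.
Ratio = 0.3517 / 0.4523 = 0.7776.

I_new/I_old ≈ 0.778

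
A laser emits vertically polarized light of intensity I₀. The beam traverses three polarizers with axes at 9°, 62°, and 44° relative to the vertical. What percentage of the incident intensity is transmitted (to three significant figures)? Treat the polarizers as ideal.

≈ 32.0%

By Malus's law, I₁ = I₀ cos²(9° − 0°) = I₀ cos²(9°) = 0.9755 I₀.
I₂ = I₁ cos²(62° − 9°) = 0.9755 I₀ · cos²(53°) = 0.3533 I₀.
I₃ = I₂ cos²(44° − 62°) = 0.3533 I₀ · cos²(18°) = 0.3196 I₀.
That is 31.96% of the incident intensity.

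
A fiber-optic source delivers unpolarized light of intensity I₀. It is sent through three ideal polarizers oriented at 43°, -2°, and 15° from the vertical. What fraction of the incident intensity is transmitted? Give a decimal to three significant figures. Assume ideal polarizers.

≈ 0.229 I₀

Unpolarized light through the first polarizer → I₁ = ½ I₀, now polarized at 43°.
I₂ = I₁ cos²(-2° − 43°) = 0.5 I₀ · cos²(45°) = 0.25 I₀.
I₃ = I₂ cos²(15° + 2°) = 0.25 I₀ · cos²(17°) = 0.2286 I₀.
Transmitted fraction = 0.2286.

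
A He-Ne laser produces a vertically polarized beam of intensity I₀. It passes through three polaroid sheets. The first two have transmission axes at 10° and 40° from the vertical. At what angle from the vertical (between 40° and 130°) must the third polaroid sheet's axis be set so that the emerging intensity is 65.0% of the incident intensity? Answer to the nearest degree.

By Malus's law, I₁ = I₀ cos²(10° − 0°) = I₀ cos²(10°) = 0.9698 I₀.
I₂ = I₁ cos²(40° − 10°) = 0.9698 I₀ · cos²(30°) = 0.7274 I₀.
Need I₃/I₀ = 0.65, so cos²(θ − 40°) = 0.65 / 0.7274 = 0.8936.
θ − 40° = arccos(√0.8936) = 19.0°, giving θ ≈ 40 + 19.0 = 59.0°.

θ ≈ 59°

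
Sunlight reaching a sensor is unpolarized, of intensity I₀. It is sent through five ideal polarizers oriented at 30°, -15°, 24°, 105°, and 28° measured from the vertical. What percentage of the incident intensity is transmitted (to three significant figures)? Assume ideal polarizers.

Unpolarized light through the first polarizer → I₁ = ½ I₀, now polarized at 30°.
I₂ = I₁ cos²(-15° − 30°) = 0.5 I₀ · cos²(45°) = 0.25 I₀.
I₃ = I₂ cos²(24° + 15°) = 0.25 I₀ · cos²(39°) = 0.151 I₀.
I₄ = I₃ cos²(105° − 24°) = 0.151 I₀ · cos²(81°) = 0.003695 I₀.
I₅ = I₄ cos²(28° − 105°) = 0.003695 I₀ · cos²(77°) = 0.000187 I₀.
That is 0.0187% of the incident intensity.

≈ 0.0187%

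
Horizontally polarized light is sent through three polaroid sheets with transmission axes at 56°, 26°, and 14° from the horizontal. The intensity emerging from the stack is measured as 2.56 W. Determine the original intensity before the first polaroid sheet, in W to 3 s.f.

By Malus's law, I₁ = I₀ cos²(56° − 0°) = I₀ cos²(56°) = 0.3127 I₀.
I₂ = I₁ cos²(26° − 56°) = 0.3127 I₀ · cos²(30°) = 0.2345 I₀.
I₃ = I₂ cos²(14° − 26°) = 0.2345 I₀ · cos²(12°) = 0.2244 I₀.
So 2.56 W = 0.2244 I₀, giving I₀ = 2.56/0.2244 = 11.41 W.

I₀ ≈ 11.4 W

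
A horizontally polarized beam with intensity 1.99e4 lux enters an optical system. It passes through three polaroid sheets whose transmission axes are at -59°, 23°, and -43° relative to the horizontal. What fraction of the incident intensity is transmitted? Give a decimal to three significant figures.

By Malus's law, I₁ = 1.99e4 lux · cos²(59°) = 5279 lux.
I₂ = I₁ · cos²(82°) = 5279 · 0.01937 = 102.2 lux.
I₃ = I₂ · cos²(66°) = 102.2 · 0.1654 = 16.91 lux.
Transmitted fraction = 0.00085.

I/I₀ ≈ 0.000850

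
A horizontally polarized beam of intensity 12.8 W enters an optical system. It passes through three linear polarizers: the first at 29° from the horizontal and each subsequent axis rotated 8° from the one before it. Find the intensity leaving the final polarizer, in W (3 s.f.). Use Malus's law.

By Malus's law, I₁ = 12.8 W · cos²(29°) = 9.791 W.
I₂ = I₁ · cos²(8°) = 9.791 · 0.9806 = 9.602 W.
I₃ = I₂ · cos²(8°) = 9.602 · 0.9806 = 9.416 W.

I ≈ 9.42 W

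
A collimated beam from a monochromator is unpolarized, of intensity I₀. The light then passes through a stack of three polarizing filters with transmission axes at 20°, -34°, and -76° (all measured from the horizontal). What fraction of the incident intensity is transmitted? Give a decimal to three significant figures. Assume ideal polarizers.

≈ 0.0954 I₀

Unpolarized light through the first polarizer → I₁ = ½ I₀, now polarized at 20°.
I₂ = I₁ cos²(-34° − 20°) = 0.5 I₀ · cos²(54°) = 0.1727 I₀.
I₃ = I₂ cos²(-76° + 34°) = 0.1727 I₀ · cos²(42°) = 0.0954 I₀.
Transmitted fraction = 0.0954.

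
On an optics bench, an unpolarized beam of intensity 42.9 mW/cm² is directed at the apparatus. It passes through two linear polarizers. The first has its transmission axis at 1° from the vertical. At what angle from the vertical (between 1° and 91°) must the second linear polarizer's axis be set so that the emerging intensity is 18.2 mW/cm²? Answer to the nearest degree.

θ ≈ 24°

Unpolarized light through the first polarizer → I₁ = ½ I₀, now polarized at 1°.
Target fraction: 18.2 / 42.9 mW/cm² = 0.4242 of I₀.
Need I₂/I₀ = 0.4242, so cos²(θ − 1°) = 0.4242 / 0.5 = 0.8485.
θ − 1° = arccos(√0.8485) = 22.9°, giving θ ≈ 1 + 22.9 = 23.9°.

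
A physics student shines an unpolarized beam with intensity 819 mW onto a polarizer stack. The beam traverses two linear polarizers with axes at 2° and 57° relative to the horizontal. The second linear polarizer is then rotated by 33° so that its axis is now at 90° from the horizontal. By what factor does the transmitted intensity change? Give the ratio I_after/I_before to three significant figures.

I_new/I_old ≈ 0.00370

Before rotation:
Unpolarized light through the first polarizer → I₁ = ½ I₀, now polarized at 2°.
I₂ = I₁ cos²(57° − 2°) = 0.5 I₀ · cos²(55°) = 0.1645 I₀.
After rotation:
Unpolarized light through the first polarizer → I₁ = ½ I₀, now polarized at 2°.
I₂ = I₁ cos²(90° − 2°) = 0.5 I₀ · cos²(88°) = 0.000609 I₀.
Ratio = 0.000609 / 0.1645 = 0.003702.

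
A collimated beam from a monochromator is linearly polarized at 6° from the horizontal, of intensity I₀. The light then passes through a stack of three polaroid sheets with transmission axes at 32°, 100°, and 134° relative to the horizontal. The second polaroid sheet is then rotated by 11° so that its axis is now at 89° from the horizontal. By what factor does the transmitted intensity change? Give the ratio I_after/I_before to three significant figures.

I_new/I_old ≈ 1.54

Before rotation:
I₁ = I₀ cos²(32° − 6°) = I₀ cos²(26°) = 0.8078 I₀.
I₂ = I₁ cos²(100° − 32°) = 0.8078 I₀ · cos²(68°) = 0.1134 I₀.
I₃ = I₂ cos²(134° − 100°) = 0.1134 I₀ · cos²(34°) = 0.07791 I₀.
After rotation:
I₁ = I₀ cos²(32° − 6°) = I₀ cos²(26°) = 0.8078 I₀.
I₂ = I₁ cos²(89° − 32°) = 0.8078 I₀ · cos²(57°) = 0.2396 I₀.
I₃ = I₂ cos²(134° − 89°) = 0.2396 I₀ · cos²(45°) = 0.1198 I₀.
Ratio = 0.1198 / 0.07791 = 1.538.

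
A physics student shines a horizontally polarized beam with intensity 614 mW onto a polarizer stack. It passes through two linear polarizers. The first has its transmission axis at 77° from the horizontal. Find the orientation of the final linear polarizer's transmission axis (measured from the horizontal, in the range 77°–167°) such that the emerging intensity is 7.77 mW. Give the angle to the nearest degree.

θ ≈ 137°

By Malus's law, I₁ = I₀ cos²(77° − 0°) = I₀ cos²(77°) = 0.0506 I₀.
Target fraction: 7.77 / 614 mW = 0.01265 of I₀.
Need I₂/I₀ = 0.01265, so cos²(θ − 77°) = 0.01265 / 0.0506 = 0.2501.
θ − 77° = arccos(√0.2501) = 60.0°, giving θ ≈ 77 + 60.0 = 137.0°.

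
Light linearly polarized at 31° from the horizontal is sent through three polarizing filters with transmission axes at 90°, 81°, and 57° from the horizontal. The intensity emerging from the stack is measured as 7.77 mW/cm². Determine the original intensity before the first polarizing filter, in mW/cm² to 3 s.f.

I₀ ≈ 36.0 mW/cm²

I₁ = I₀ cos²(90° − 31°) = I₀ cos²(59°) = 0.2653 I₀.
I₂ = I₁ cos²(81° − 90°) = 0.2653 I₀ · cos²(9°) = 0.2588 I₀.
I₃ = I₂ cos²(57° − 81°) = 0.2588 I₀ · cos²(24°) = 0.216 I₀.
So 7.77 mW/cm² = 0.216 I₀, giving I₀ = 7.77/0.216 = 35.98 mW/cm².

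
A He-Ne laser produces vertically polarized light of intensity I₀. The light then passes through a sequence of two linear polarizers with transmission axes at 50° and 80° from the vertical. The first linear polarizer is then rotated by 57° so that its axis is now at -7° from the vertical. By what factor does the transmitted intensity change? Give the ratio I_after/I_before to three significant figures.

Before rotation:
I₁ = I₀ cos²(50° − 0°) = I₀ cos²(50°) = 0.4132 I₀.
I₂ = I₁ cos²(80° − 50°) = 0.4132 I₀ · cos²(30°) = 0.3099 I₀.
After rotation:
I₁ = I₀ cos²(-7° − 0°) = I₀ cos²(7°) = 0.9851 I₀.
I₂ = I₁ cos²(80° + 7°) = 0.9851 I₀ · cos²(87°) = 0.002698 I₀.
Ratio = 0.002698 / 0.3099 = 0.008708.

I_new/I_old ≈ 0.00871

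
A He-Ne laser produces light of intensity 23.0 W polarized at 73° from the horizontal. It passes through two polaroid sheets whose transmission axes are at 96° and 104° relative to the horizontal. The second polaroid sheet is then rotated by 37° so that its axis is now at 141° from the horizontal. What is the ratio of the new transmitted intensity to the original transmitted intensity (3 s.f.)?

I_new/I_old ≈ 0.510

Before rotation:
By Malus's law, I₁ = I₀ cos²(96° − 73°) = I₀ cos²(23°) = 0.8473 I₀.
I₂ = I₁ cos²(104° − 96°) = 0.8473 I₀ · cos²(8°) = 0.8309 I₀.
After rotation:
I₁ = I₀ cos²(96° − 73°) = I₀ cos²(23°) = 0.8473 I₀.
I₂ = I₁ cos²(141° − 96°) = 0.8473 I₀ · cos²(45°) = 0.4237 I₀.
Ratio = 0.4237 / 0.8309 = 0.5099.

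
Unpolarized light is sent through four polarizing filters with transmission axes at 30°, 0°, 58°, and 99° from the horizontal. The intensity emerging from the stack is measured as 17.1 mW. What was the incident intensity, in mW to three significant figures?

I₀ ≈ 285 mW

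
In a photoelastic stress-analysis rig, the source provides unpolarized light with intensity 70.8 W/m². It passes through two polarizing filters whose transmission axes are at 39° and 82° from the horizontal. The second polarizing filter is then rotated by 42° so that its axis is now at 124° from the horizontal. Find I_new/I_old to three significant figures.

I_new/I_old ≈ 0.0142

Before rotation:
Unpolarized light through the first polarizer → I₁ = ½ I₀, now polarized at 39°.
I₂ = I₁ cos²(82° − 39°) = 0.5 I₀ · cos²(43°) = 0.2674 I₀.
After rotation:
Unpolarized light through the first polarizer → I₁ = ½ I₀, now polarized at 39°.
I₂ = I₁ cos²(124° − 39°) = 0.5 I₀ · cos²(85°) = 0.003798 I₀.
Ratio = 0.003798 / 0.2674 = 0.0142.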